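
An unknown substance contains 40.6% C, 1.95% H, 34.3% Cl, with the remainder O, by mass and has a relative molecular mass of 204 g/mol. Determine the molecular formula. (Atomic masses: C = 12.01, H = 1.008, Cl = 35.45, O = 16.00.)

C7H4Cl2O3

Assume 100 g: 40.6 g C, 1.95 g H, 34.3 g Cl, 23.15 g O.
C: 40.6 g ÷ 12.01 g/mol = 3.381 mol
H: 1.95 g ÷ 1.008 g/mol = 1.935 mol
Cl: 34.3 g ÷ 35.45 g/mol = 0.9676 mol
O: 23.15 g ÷ 16.00 g/mol = 1.447 mol
Smallest is Cl at 0.9676 mol; normalising gives C 3.494, H 1.999, Cl 1.000, O 1.495
×2: C 6.99, H 4.00, Cl 2.00, O 2.99 → C7H4Cl2O3
Empirical-formula mass = 207.00 g/mol
n = 204 / 207.00 = 0.99 ≈ 1
Molecular formula = empirical formula = C7H4Cl2O3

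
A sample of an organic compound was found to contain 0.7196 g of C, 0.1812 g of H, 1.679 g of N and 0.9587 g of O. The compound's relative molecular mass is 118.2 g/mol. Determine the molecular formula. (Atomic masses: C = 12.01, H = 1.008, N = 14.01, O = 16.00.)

C2H6N4O2

Moles — C: 0.7196 / 12.01 = 0.05992 mol; H: 0.1812 / 1.008 = 0.1798 mol; N: 1.679 / 14.01 = 0.1198 mol; O: 0.9587 / 16.00 = 0.05992 mol
Smallest is C at 0.05992 mol; normalising gives C 1.000, H 3.000, N 2.000, O 1.000
≈ 1:3:2:1 → CH3N2O
Empirical-formula mass = 59.05 g/mol
n = 118.2 / 59.05 = 2.00 ≈ 2
Molecular formula = (CH3N2O)×2 = C2H6N4O2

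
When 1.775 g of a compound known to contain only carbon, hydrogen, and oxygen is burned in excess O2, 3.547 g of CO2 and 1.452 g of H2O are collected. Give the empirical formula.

C2H4O

mol C = 3.547 / 44.01 = 0.08060; mass C = 0.08060 × 12.01 = 0.9679 g
mol H = 2 × (1.452 / 18.02) = 0.1612; mass H = 0.1612 × 1.008 = 0.1624 g
mass O = 1.775 − (1.130) = 0.6446 g → mol O = 0.04029
Smallest is O at 0.04029 mol; normalising gives C 2.000, H 4.000, O 1.000
Ratio ≈ 2:4:1, so the empirical formula is C2H4O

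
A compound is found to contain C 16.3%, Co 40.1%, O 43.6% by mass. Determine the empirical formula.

Assume 100 g: 16.3 g C, 40.1 g Co, 43.6 g O.
n(C) = 16.3/12.01 = 1.357, n(Co) = 40.1/58.93 = 0.6805, n(O) = 43.6/16.00 = 2.725
Ratios (÷ 0.6805): C 1.995, Co 1.000, O 4.005
Ratio ≈ 2:1:4, so the empirical formula is C2CoO4

C2CoO4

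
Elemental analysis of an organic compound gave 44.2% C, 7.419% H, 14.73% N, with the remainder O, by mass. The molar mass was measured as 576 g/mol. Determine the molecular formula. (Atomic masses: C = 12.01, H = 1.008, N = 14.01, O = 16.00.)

C21H42N6O12

Assume 100 g: 44.2 g C, 7.419 g H, 14.73 g N, 33.651 g O.
Moles — C: 44.2 / 12.01 = 3.68 mol; H: 7.419 / 1.008 = 7.36 mol; N: 14.73 / 14.01 = 1.051 mol; O: 33.651 / 16.00 = 2.103 mol
Smallest is N at 1.051 mol; normalising gives C 3.500, H 7.000, N 1.000, O 2.000
Scaling by 2: C 7.00, H 14.00, N 2.00, O 4.00 → C7H14N2O4
Empirical-formula mass = 190.20 g/mol
n = 576 / 190.20 = 3.03 ≈ 3
Molecular formula = (C7H14N2O4)×3 = C21H42N6O12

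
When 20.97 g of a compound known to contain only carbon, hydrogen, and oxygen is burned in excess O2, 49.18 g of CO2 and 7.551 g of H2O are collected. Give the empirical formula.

C8H6O3

mol C = 49.18 / 44.01 = 1.117; mass C = 1.117 × 12.01 = 13.42 g
mol H = 2 × (7.551 / 18.02) = 0.8381; mass H = 0.8381 × 1.008 = 0.8448 g
mass O = 20.97 − (14.27) = 6.704 g → mol O = 0.4190
Smallest is O at 0.419 mol; normalising gives C 2.667, H 2.000, O 1.000
Multiply by 3: C 8.00, H 6.00, O 3.00 → C8H6O3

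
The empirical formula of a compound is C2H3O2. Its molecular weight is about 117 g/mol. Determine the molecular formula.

C4H6O4

Empirical-formula mass = 59.04 g/mol
n = 117 / 59.04 = 1.98 ≈ 2
Molecular formula = (C2H3O2)2 = C4H6O4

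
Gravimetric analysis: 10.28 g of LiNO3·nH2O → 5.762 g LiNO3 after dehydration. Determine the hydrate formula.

Mass of water lost = 10.28 − 5.762 = 4.518 g → 4.518 / 18.02 = 0.2507 mol H2O
Molar mass of LiNO3 = 68.95 g/mol → mol LiNO3 = 5.762 / 68.95 = 0.08357
n = 0.2507 / 0.08357 = 3.00 ≈ 3 → LiNO3·3H2O

LiNO3·3H2O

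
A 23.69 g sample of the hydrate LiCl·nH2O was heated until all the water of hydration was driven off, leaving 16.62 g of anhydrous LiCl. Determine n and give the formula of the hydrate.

Mass of water lost = 23.69 − 16.62 = 7.07 g → 7.07 / 18.02 = 0.3923 mol H2O
Molar mass of LiCl = 42.39 g/mol → mol LiCl = 16.62 / 42.39 = 0.3921
n = 0.3923 / 0.3921 = 1.00 ≈ 1 → LiCl·H2O

LiCl·H2O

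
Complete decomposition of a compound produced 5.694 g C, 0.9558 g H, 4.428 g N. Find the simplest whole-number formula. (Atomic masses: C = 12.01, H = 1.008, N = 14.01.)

C3H6N2

Moles — C: 5.694 / 12.01 = 0.4741 mol; H: 0.9558 / 1.008 = 0.9482 mol; N: 4.428 / 14.01 = 0.3161 mol
Smallest is N at 0.3161 mol; normalising gives C 1.500, H 3.000, N 1.000
×2: C 3.00, H 6.00, N 2.00 → C3H6N2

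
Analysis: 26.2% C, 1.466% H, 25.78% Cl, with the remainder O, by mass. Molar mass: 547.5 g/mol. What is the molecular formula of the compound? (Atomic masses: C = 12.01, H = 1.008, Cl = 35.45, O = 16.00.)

Assume 100 g: 26.2 g C, 1.466 g H, 25.78 g Cl, 46.554 g O.
Moles — C: 26.2 / 12.01 = 2.182 mol; H: 1.466 / 1.008 = 1.454 mol; Cl: 25.78 / 35.45 = 0.7272 mol; O: 46.554 / 16.00 = 2.91 mol
Divide by the smallest (0.7272 mol Cl): C 3.000, H 2.000, Cl 1.000, O 4.001
≈ 3:2:1:4 → C3H2ClO4
Empirical-formula mass = 137.50 g/mol
n = 547.5 / 137.50 = 3.98 ≈ 4
Molecular formula = (C3H2ClO4)×4 = C12H8Cl4O16

C12H8Cl4O16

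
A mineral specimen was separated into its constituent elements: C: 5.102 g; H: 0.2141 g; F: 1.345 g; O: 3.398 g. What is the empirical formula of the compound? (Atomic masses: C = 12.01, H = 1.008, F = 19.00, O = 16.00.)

C6H3FO3

Moles — C: 5.102 / 12.01 = 0.4248 mol; H: 0.2141 / 1.008 = 0.2124 mol; F: 1.345 / 19.00 = 0.07079 mol; O: 3.398 / 16.00 = 0.2124 mol
Ratios (÷ 0.07079): C 6.001, H 3.000, F 1.000, O 3.000
Ratio ≈ 6:3:1:3, so the empirical formula is C6H3FO3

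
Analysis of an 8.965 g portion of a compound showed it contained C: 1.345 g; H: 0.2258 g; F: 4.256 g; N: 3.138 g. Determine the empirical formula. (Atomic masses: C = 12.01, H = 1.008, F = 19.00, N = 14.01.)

C: 1.345 g ÷ 12.01 g/mol = 0.112 mol
H: 0.2258 g ÷ 1.008 g/mol = 0.224 mol
F: 4.256 g ÷ 19.00 g/mol = 0.224 mol
N: 3.138 g ÷ 14.01 g/mol = 0.224 mol
Smallest is C at 0.112 mol; normalising gives C 1.000, H 2.000, F 2.000, N 2.000
→ CH2F2N2

CH2F2N2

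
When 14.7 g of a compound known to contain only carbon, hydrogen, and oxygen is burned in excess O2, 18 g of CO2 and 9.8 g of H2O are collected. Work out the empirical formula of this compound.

mol C = 18 / 44.01 = 0.4090; mass C = 0.4090 × 12.01 = 4.912 g
mol H = 2 × (9.8 / 18.02) = 1.088; mass H = 1.088 × 1.008 = 1.096 g
mass O = 14.7 − (6.008) = 8.692 g → mol O = 0.5432
Divide by the smallest (0.409 mol C): C 1.000, H 2.659, O 1.328
Scaling by 3: C 3.00, H 7.98, O 3.98 → C3H8O4

C3H8O4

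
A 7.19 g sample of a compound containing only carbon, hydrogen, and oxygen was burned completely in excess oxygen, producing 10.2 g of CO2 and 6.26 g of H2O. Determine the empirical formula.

CH3O

mol C = 10.2 / 44.01 = 0.2318; mass C = 0.2318 × 12.01 = 2.784 g
mol H = 2 × (6.26 / 18.02) = 0.6948; mass H = 0.6948 × 1.008 = 0.7003 g
mass O = 7.19 − (3.484) = 3.706 g → mol O = 0.2316
Divide by the smallest (0.2316 mol O): C 1.001, H 2.999, O 1.000
→ CH3O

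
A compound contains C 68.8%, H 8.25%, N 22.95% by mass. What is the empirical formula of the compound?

Assume 100 g: 68.8 g C, 8.25 g H, 22.95 g N.
C: 68.8 g ÷ 12.01 g/mol = 5.729 mol
H: 8.25 g ÷ 1.008 g/mol = 8.185 mol
N: 22.95 g ÷ 14.01 g/mol = 1.638 mol
Smallest is N at 1.638 mol; normalising gives C 3.497, H 4.996, N 1.000
Multiply by 2: C 6.99, H 9.99, N 2.00 → C7H10N2

C7H10N2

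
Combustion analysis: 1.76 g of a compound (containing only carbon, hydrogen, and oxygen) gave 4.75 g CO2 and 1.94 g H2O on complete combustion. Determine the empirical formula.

C7H14O

mol C = 4.75 / 44.01 = 0.1079; mass C = 0.1079 × 12.01 = 1.296 g
mol H = 2 × (1.94 / 18.02) = 0.2153; mass H = 0.2153 × 1.008 = 0.2170 g
mass O = 1.76 − (1.513) = 0.2467 g → mol O = 0.01542
Divide by the smallest (0.01542 mol O): C 6.999, H 13.963, O 1.000
→ C7H14O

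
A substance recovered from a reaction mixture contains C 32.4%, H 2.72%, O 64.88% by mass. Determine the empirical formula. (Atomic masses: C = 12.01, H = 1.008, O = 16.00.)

Assume 100 g: 32.4 g C, 2.72 g H, 64.88 g O.
n(C) = 32.4/12.01 = 2.698, n(H) = 2.72/1.008 = 2.698, n(O) = 64.88/16.00 = 4.055
Divide by the smallest (2.698 mol C): C 1.000, H 1.000, O 1.503
Multiply by 2: C 2.00, H 2.00, O 3.01 → C2H2O3

C2H2O3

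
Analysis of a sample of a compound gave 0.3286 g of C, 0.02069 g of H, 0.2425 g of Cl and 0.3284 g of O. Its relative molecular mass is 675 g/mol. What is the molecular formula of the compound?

C20H15Cl5O15

C: 0.3286 g ÷ 12.01 g/mol = 0.02736 mol
H: 0.02069 g ÷ 1.008 g/mol = 0.02053 mol
Cl: 0.2425 g ÷ 35.45 g/mol = 0.006841 mol
O: 0.3284 g ÷ 16.00 g/mol = 0.02053 mol
Divide by the smallest (0.006841 mol Cl): C 4.000, H 3.001, Cl 1.000, O 3.000
≈ 4:3:1:3 → C4H3ClO3
Empirical-formula mass = 134.51 g/mol
n = 675 / 134.51 = 5.02 ≈ 5
Molecular formula = (C4H3ClO3)×5 = C20H15Cl5O15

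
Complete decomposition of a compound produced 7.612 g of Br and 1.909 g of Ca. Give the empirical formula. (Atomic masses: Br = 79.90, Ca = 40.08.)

Moles — Br: 7.612 / 79.90 = 0.09527 mol; Ca: 1.909 / 40.08 = 0.04763 mol
Smallest is Ca at 0.04763 mol; normalising gives Br 2.000, Ca 1.000
Ratio ≈ 2:1, so the empirical formula is Br2Ca

Br2Ca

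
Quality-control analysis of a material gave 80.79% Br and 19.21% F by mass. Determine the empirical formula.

BrF

Assume 100 g: 80.79 g Br, 19.21 g F.
n(Br) = 80.79/79.90 = 1.011, n(F) = 19.21/19.00 = 1.011
Ratios (÷ 1.011): Br 1.000, F 1.000
≈ 1:1 → BrF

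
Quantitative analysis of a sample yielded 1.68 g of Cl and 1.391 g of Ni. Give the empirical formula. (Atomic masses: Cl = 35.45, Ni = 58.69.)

Cl2Ni

Cl: 1.68 g ÷ 35.45 g/mol = 0.04739 mol
Ni: 1.391 g ÷ 58.69 g/mol = 0.0237 mol
Divide by the smallest (0.0237 mol Ni): Cl 2.000, Ni 1.000
Ratio ≈ 2:1, so the empirical formula is Cl2Ni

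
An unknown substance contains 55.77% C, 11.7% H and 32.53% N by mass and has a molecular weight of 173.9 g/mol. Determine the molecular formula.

C8H20N4

Assume 100 g: 55.77 g C, 11.7 g H, 32.53 g N.
Moles — C: 55.77 / 12.01 = 4.644 mol; H: 11.7 / 1.008 = 11.61 mol; N: 32.53 / 14.01 = 2.322 mol
Smallest is N at 2.322 mol; normalising gives C 2.000, H 4.999, N 1.000
Ratio ≈ 2:5:1, so the empirical formula is C2H5N
Empirical-formula mass = 43.07 g/mol
n = 173.9 / 43.07 = 4.04 ≈ 4
Molecular formula = (C2H5N)×4 = C8H20N4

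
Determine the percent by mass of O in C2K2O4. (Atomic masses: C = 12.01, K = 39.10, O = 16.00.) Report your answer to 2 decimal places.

Molar mass = 2(12.01) + 2(39.10) + 4(16.00) = 166.220 g/mol
Mass of O per mole = 4 × 16.00 = 64.000 g
% O = 64.000 / 166.220 × 100 = 38.50%

38.50%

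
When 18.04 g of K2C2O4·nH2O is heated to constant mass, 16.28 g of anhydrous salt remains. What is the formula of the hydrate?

K2C2O4·H2O

Mass of water lost = 18.04 − 16.28 = 1.76 g → 1.76 / 18.02 = 0.09767 mol H2O
Molar mass of K2C2O4 = 166.22 g/mol → mol K2C2O4 = 16.28 / 166.22 = 0.09794
n = 0.09767 / 0.09794 = 1.00 ≈ 1 → K2C2O4·H2O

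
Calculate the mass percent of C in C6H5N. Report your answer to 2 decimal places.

79.09%

Molar mass = 6(12.01) + 5(1.008) + 1(14.01) = 91.110 g/mol
Mass of C per mole = 6 × 12.01 = 72.060 g
% C = 72.060 / 91.110 × 100 = 79.09%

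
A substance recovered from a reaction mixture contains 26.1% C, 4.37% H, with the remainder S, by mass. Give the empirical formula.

CH2S

Assume 100 g: 26.1 g C, 4.37 g H, 69.53 g S.
Moles — C: 26.1 / 12.01 = 2.173 mol; H: 4.37 / 1.008 = 4.335 mol; S: 69.53 / 32.07 = 2.168 mol
Divide by the smallest (2.168 mol S): C 1.002, H 2.000, S 1.000
Ratio ≈ 1:2:1, so the empirical formula is CH2S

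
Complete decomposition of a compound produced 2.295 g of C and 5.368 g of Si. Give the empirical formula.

CSi

n(C) = 2.295/12.01 = 0.1911, n(Si) = 5.368/28.09 = 0.1911
Divide by the smallest (0.1911 mol C): C 1.000, Si 1.000
≈ 1:1 → CSi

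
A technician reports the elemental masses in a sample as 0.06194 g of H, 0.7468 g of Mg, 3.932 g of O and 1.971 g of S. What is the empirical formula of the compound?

H2MgO8S2

n(H) = 0.06194/1.008 = 0.06145, n(Mg) = 0.7468/24.31 = 0.03072, n(O) = 3.932/16.00 = 0.2457, n(S) = 1.971/32.07 = 0.06146
Smallest is Mg at 0.03072 mol; normalising gives H 2.000, Mg 1.000, O 8.000, S 2.001
Ratio ≈ 2:1:8:2, so the empirical formula is H2MgO8S2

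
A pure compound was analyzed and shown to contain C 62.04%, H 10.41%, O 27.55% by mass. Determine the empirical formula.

Assume 100 g: 62.04 g C, 10.41 g H, 27.55 g O.
Moles — C: 62.04 / 12.01 = 5.166 mol; H: 10.41 / 1.008 = 10.33 mol; O: 27.55 / 16.00 = 1.722 mol
Smallest is O at 1.722 mol; normalising gives C 3.000, H 5.998, O 1.000
Ratio ≈ 3:6:1, so the empirical formula is C3H6O

C3H6O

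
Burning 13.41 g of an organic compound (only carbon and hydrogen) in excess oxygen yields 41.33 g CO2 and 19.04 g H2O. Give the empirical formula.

C4H9

mol C = 41.33 / 44.01 = 0.9391; mass C = 0.9391 × 12.01 = 11.28 g
mol H = 2 × (19.04 / 18.02) = 2.113; mass H = 2.113 × 1.008 = 2.130 g
Divide by the smallest (0.9391 mol C): C 1.000, H 2.250
Scaling by 4: C 4.00, H 9.00 → C4H9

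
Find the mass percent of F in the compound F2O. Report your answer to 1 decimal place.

70.4%

Molar mass = 2(19.00) + 1(16.00) = 54.000 g/mol
Mass of F per mole = 2 × 19.00 = 38.000 g
% F = 38.000 / 54.000 × 100 = 70.4%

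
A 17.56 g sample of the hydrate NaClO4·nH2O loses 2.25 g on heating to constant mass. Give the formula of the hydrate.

NaClO4·H2O

Mass of anhydrous NaClO4 = 17.56 − 2.25 = 15.31 g
mol H2O = 2.25 / 18.02 = 0.1249
Molar mass of NaClO4 = 122.44 g/mol → mol NaClO4 = 15.31 / 122.44 = 0.125
n = 0.1249 / 0.125 = 1.00 ≈ 1 → NaClO4·H2O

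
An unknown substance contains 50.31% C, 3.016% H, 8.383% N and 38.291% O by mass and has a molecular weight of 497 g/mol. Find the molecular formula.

C21H15N3O12

Assume 100 g: 50.31 g C, 3.016 g H, 8.383 g N, 38.291 g O.
C: 50.31 g ÷ 12.01 g/mol = 4.189 mol
H: 3.016 g ÷ 1.008 g/mol = 2.992 mol
N: 8.383 g ÷ 14.01 g/mol = 0.5984 mol
O: 38.291 g ÷ 16.00 g/mol = 2.393 mol
Smallest is N at 0.5984 mol; normalising gives C 7.001, H 5.000, N 1.000, O 4.000
Ratio ≈ 7:5:1:4, so the empirical formula is C7H5NO4
Empirical-formula mass = 167.12 g/mol
n = 497 / 167.12 = 2.97 ≈ 3
Molecular formula = (C7H5NO4)×3 = C21H15N3O12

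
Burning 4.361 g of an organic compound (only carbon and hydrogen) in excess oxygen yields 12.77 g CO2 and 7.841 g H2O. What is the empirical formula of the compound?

CH3

mol C = 12.77 / 44.01 = 0.2902; mass C = 0.2902 × 12.01 = 3.485 g
mol H = 2 × (7.841 / 18.02) = 0.8703; mass H = 0.8703 × 1.008 = 0.8772 g
Ratios (÷ 0.2902): C 1.000, H 2.999
Ratio ≈ 1:3, so the empirical formula is CH3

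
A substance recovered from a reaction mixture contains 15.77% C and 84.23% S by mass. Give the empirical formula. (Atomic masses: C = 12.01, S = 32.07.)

Assume 100 g: 15.77 g C, 84.23 g S.
Moles — C: 15.77 / 12.01 = 1.313 mol; S: 84.23 / 32.07 = 2.626 mol
Ratios (÷ 1.313): C 1.000, S 2.000
→ CS2

CS2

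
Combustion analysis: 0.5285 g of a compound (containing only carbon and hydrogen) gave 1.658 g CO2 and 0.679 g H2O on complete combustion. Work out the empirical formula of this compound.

mol C = 1.658 / 44.01 = 0.03767; mass C = 0.03767 × 12.01 = 0.4525 g
mol H = 2 × (0.679 / 18.02) = 0.07536; mass H = 0.07536 × 1.008 = 0.07596 g
Divide by the smallest (0.03767 mol C): C 1.000, H 2.000
→ CH2

CH2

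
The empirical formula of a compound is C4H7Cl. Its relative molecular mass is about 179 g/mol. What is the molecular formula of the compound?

C8H14Cl2

Empirical-formula mass = 90.55 g/mol
n = 179 / 90.55 = 1.98 ≈ 2
Molecular formula = (C4H7Cl)2 = C8H14Cl2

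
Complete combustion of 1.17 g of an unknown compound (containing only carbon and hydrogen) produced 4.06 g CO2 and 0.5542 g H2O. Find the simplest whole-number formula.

C3H2

mol C = 4.06 / 44.01 = 0.09225; mass C = 0.09225 × 12.01 = 1.108 g
mol H = 2 × (0.5542 / 18.02) = 0.06151; mass H = 0.06151 × 1.008 = 0.06200 g
Divide by the smallest (0.06151 mol H): C 1.500, H 1.000
×2: C 3.00, H 2.00 → C3H2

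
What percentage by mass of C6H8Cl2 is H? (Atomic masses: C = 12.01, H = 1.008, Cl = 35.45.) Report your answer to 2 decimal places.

5.34%

Molar mass = 6(12.01) + 8(1.008) + 2(35.45) = 151.024 g/mol
Mass of H per mole = 8 × 1.008 = 8.064 g
% H = 8.064 / 151.024 × 100 = 5.34%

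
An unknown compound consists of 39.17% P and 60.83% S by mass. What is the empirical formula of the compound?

Assume 100 g: 39.17 g P, 60.83 g S.
n(P) = 39.17/30.97 = 1.265, n(S) = 60.83/32.07 = 1.897
Smallest is P at 1.265 mol; normalising gives P 1.000, S 1.500
Scaling by 2: P 2.00, S 3.00 → P2S3

P2S3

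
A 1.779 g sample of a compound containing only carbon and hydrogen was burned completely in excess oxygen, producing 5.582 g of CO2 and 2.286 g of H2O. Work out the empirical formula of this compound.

CH2

mol C = 5.582 / 44.01 = 0.1268; mass C = 0.1268 × 12.01 = 1.523 g
mol H = 2 × (2.286 / 18.02) = 0.2537; mass H = 0.2537 × 1.008 = 0.2557 g
Smallest is C at 0.1268 mol; normalising gives C 1.000, H 2.000
≈ 1:2 → CH2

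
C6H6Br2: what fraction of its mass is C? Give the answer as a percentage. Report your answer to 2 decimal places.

30.29%

Molar mass = 6(12.01) + 6(1.008) + 2(79.90) = 237.908 g/mol
Mass of C per mole = 6 × 12.01 = 72.060 g
% C = 72.060 / 237.908 × 100 = 30.29%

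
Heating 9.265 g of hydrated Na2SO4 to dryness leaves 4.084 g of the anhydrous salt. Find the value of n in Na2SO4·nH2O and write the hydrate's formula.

Mass of water lost = 9.265 − 4.084 = 5.181 g → 5.181 / 18.02 = 0.2875 mol H2O
Molar mass of Na2SO4 = 142.05 g/mol → mol Na2SO4 = 4.084 / 142.05 = 0.02875
n = 0.2875 / 0.02875 = 10.00 ≈ 10 → Na2SO4·10H2O

Na2SO4·10H2O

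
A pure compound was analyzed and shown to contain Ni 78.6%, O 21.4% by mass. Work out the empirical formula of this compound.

NiO

Assume 100 g: 78.6 g Ni, 21.4 g O.
Moles — Ni: 78.6 / 58.69 = 1.339 mol; O: 21.4 / 16.00 = 1.337 mol
Ratios (÷ 1.337): Ni 1.001, O 1.000
→ NiO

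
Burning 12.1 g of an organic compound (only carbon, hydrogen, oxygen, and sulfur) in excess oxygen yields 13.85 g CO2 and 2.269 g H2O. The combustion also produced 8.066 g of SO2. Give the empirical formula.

C5H4O4S2

mol C = 13.85 / 44.01 = 0.3147; mass C = 0.3147 × 12.01 = 3.780 g
mol H = 2 × (2.269 / 18.02) = 0.2518; mass H = 0.2518 × 1.008 = 0.2538 g
mol S = 8.066 / 64.07 = 0.1259; mass S = 4.037 g
mass O = 12.1 − (8.071) = 4.029 g → mol O = 0.2518
Ratios (÷ 0.1259): C 2.500, H 2.000, O 2.000, S 1.000
×2: C 5.00, H 4.00, O 4.00, S 2.00 → C5H4O4S2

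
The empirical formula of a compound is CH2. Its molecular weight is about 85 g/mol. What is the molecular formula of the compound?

Empirical-formula mass = 14.03 g/mol
n = 85 / 14.03 = 6.06 ≈ 6
Molecular formula = (CH2)6 = C6H12

C6H12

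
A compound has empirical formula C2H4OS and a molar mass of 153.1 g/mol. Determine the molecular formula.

Empirical-formula mass = 76.12 g/mol
n = 153.1 / 76.12 = 2.01 ≈ 2
Molecular formula = (C2H4OS)2 = C4H8O2S2

C4H8O2S2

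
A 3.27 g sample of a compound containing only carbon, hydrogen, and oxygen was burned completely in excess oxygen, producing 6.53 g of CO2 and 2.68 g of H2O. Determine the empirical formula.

mol C = 6.53 / 44.01 = 0.1484; mass C = 0.1484 × 12.01 = 1.782 g
mol H = 2 × (2.68 / 18.02) = 0.2974; mass H = 0.2974 × 1.008 = 0.2998 g
mass O = 3.27 − (2.082) = 1.188 g → mol O = 0.07426
Ratios (÷ 0.07426): C 1.998, H 4.005, O 1.000
→ C2H4O

C2H4O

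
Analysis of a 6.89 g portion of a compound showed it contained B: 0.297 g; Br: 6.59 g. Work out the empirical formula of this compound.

BBr3

B: 0.297 g ÷ 10.81 g/mol = 0.02747 mol
Br: 6.59 g ÷ 79.90 g/mol = 0.08248 mol
Divide by the smallest (0.02747 mol B): B 1.000, Br 3.002
→ BBr3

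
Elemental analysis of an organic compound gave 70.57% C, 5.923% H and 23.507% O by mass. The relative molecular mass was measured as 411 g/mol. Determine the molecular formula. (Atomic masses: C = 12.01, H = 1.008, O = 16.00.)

C24H24O6

Assume 100 g: 70.57 g C, 5.923 g H, 23.507 g O.
Moles — C: 70.57 / 12.01 = 5.876 mol; H: 5.923 / 1.008 = 5.876 mol; O: 23.507 / 16.00 = 1.469 mol
Ratios (÷ 1.469): C 3.999, H 3.999, O 1.000
≈ 4:4:1 → C4H4O
Empirical-formula mass = 68.07 g/mol
n = 411 / 68.07 = 6.04 ≈ 6
Molecular formula = (C4H4O)×6 = C24H24O6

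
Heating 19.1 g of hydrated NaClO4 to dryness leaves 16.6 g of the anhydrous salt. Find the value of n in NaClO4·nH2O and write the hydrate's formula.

NaClO4·H2O

Mass of water lost = 19.1 − 16.6 = 2.5 g → 2.5 / 18.02 = 0.1387 mol H2O
Molar mass of NaClO4 = 122.44 g/mol → mol NaClO4 = 16.6 / 122.44 = 0.1356
n = 0.1387 / 0.1356 = 1.02 ≈ 1 → NaClO4·H2O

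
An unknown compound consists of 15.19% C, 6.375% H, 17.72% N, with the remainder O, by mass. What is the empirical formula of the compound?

CH5NO3

Assume 100 g: 15.19 g C, 6.375 g H, 17.72 g N, 60.715 g O.
n(C) = 15.19/12.01 = 1.265, n(H) = 6.375/1.008 = 6.324, n(N) = 17.72/14.01 = 1.265, n(O) = 60.715/16.00 = 3.795
Divide by the smallest (1.265 mol C): C 1.000, H 5.000, N 1.000, O 3.000
≈ 1:5:1:3 → CH5NO3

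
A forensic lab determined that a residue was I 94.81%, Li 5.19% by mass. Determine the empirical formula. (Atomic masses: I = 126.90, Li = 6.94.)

Assume 100 g: 94.81 g I, 5.19 g Li.
Moles — I: 94.81 / 126.90 = 0.7471 mol; Li: 5.19 / 6.94 = 0.7478 mol
Smallest is I at 0.7471 mol; normalising gives I 1.000, Li 1.001
≈ 1:1 → ILi

ILi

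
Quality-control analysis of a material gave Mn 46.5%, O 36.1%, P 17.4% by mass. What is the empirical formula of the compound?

Assume 100 g: 46.5 g Mn, 36.1 g O, 17.4 g P.
Moles — Mn: 46.5 / 54.94 = 0.8464 mol; O: 36.1 / 16.00 = 2.256 mol; P: 17.4 / 30.97 = 0.5618 mol
Smallest is P at 0.5618 mol; normalising gives Mn 1.506, O 4.016, P 1.000
Scaling by 2: Mn 3.01, O 8.03, P 2.00 → Mn3O8P2

Mn3O8P2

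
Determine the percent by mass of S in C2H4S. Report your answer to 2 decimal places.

Molar mass = 2(12.01) + 4(1.008) + 1(32.07) = 60.122 g/mol
Mass of S per mole = 1 × 32.07 = 32.070 g
% S = 32.070 / 60.122 × 100 = 53.34%

53.34%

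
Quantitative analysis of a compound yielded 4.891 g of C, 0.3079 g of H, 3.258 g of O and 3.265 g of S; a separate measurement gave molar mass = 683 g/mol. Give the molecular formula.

C: 4.891 g ÷ 12.01 g/mol = 0.4072 mol
H: 0.3079 g ÷ 1.008 g/mol = 0.3055 mol
O: 3.258 g ÷ 16.00 g/mol = 0.2036 mol
S: 3.265 g ÷ 32.07 g/mol = 0.1018 mol
Ratios (÷ 0.1018): C 4.000, H 3.000, O 2.000, S 1.000
≈ 4:3:2:1 → C4H3O2S
Empirical-formula mass = 115.13 g/mol
n = 683 / 115.13 = 5.93 ≈ 6
Molecular formula = (C4H3O2S)×6 = C24H18O12S6

C24H18O12S6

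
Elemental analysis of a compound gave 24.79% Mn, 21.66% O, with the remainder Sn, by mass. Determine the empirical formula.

Assume 100 g: 24.79 g Mn, 21.66 g O, 53.55 g Sn.
Moles — Mn: 24.79 / 54.94 = 0.4512 mol; O: 21.66 / 16.00 = 1.354 mol; Sn: 53.55 / 118.71 = 0.4511 mol
Smallest is Sn at 0.4511 mol; normalising gives Mn 1.000, O 3.001, Sn 1.000
≈ 1:3:1 → MnO3Sn

MnO3Sn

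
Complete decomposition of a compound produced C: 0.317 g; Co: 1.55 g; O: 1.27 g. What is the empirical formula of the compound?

C: 0.317 g ÷ 12.01 g/mol = 0.02639 mol
Co: 1.55 g ÷ 58.93 g/mol = 0.0263 mol
O: 1.27 g ÷ 16.00 g/mol = 0.07938 mol
Smallest is Co at 0.0263 mol; normalising gives C 1.004, Co 1.000, O 3.018
≈ 1:1:3 → CCoO3

CCoO3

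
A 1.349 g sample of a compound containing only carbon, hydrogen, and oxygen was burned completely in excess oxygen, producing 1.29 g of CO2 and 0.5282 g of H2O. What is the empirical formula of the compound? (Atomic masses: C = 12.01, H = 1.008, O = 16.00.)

mol C = 1.29 / 44.01 = 0.02931; mass C = 0.02931 × 12.01 = 0.3520 g
mol H = 2 × (0.5282 / 18.02) = 0.05862; mass H = 0.05862 × 1.008 = 0.05909 g
mass O = 1.349 − (0.4111) = 0.9379 g → mol O = 0.05862
Ratios (÷ 0.02931): C 1.000, H 2.000, O 2.000
→ CH2O2

CH2O2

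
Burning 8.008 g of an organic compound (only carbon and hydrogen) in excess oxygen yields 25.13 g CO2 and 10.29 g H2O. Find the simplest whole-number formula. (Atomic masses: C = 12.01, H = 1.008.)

CH2

mol C = 25.13 / 44.01 = 0.5710; mass C = 0.5710 × 12.01 = 6.858 g
mol H = 2 × (10.29 / 18.02) = 1.142; mass H = 1.142 × 1.008 = 1.151 g
Smallest is C at 0.571 mol; normalising gives C 1.000, H 2.000
Ratio ≈ 1:2, so the empirical formula is CH2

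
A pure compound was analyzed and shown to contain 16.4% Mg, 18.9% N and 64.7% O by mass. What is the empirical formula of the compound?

Assume 100 g: 16.4 g Mg, 18.9 g N, 64.7 g O.
n(Mg) = 16.4/24.31 = 0.6746, n(N) = 18.9/14.01 = 1.349, n(O) = 64.7/16.00 = 4.044
Ratios (÷ 0.6746): Mg 1.000, N 2.000, O 5.994
→ MgN2O6

MgN2O6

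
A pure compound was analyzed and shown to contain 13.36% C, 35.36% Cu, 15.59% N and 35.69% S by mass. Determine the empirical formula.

C2CuN2S2

Assume 100 g: 13.36 g C, 35.36 g Cu, 15.59 g N, 35.69 g S.
Moles — C: 13.36 / 12.01 = 1.112 mol; Cu: 35.36 / 63.55 = 0.5564 mol; N: 15.59 / 14.01 = 1.113 mol; S: 35.69 / 32.07 = 1.113 mol
Smallest is Cu at 0.5564 mol; normalising gives C 1.999, Cu 1.000, N 2.000, S 2.000
→ C2CuN2S2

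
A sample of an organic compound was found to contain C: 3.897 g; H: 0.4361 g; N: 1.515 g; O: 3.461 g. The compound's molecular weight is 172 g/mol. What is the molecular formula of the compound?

C: 3.897 g ÷ 12.01 g/mol = 0.3245 mol
H: 0.4361 g ÷ 1.008 g/mol = 0.4326 mol
N: 1.515 g ÷ 14.01 g/mol = 0.1081 mol
O: 3.461 g ÷ 16.00 g/mol = 0.2163 mol
Divide by the smallest (0.1081 mol N): C 3.001, H 4.001, N 1.000, O 2.000
→ C3H4NO2
Empirical-formula mass = 86.07 g/mol
n = 172 / 86.07 = 2.00 ≈ 2
Molecular formula = (C3H4NO2)×2 = C6H8N2O4

C6H8N2O4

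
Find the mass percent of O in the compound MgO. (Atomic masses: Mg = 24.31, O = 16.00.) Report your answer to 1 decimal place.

Molar mass = 1(24.31) + 1(16.00) = 40.310 g/mol
Mass of O per mole = 1 × 16.00 = 16.000 g
% O = 16.000 / 40.310 × 100 = 39.7%

39.7%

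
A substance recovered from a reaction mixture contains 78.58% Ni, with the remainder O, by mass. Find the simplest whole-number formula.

NiO

Assume 100 g: 78.58 g Ni, 21.42 g O.
Ni: 78.58 g ÷ 58.69 g/mol = 1.339 mol
O: 21.42 g ÷ 16.00 g/mol = 1.339 mol
Divide by the smallest (1.339 mol O): Ni 1.000, O 1.000
≈ 1:1 → NiO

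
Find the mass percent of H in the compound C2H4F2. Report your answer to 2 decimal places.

6.10%

Molar mass = 2(12.01) + 4(1.008) + 2(19.00) = 66.052 g/mol
Mass of H per mole = 4 × 1.008 = 4.032 g
% H = 4.032 / 66.052 × 100 = 6.10%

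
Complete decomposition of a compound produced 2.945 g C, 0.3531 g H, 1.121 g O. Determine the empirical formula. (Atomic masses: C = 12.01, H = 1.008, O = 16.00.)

Moles — C: 2.945 / 12.01 = 0.2452 mol; H: 0.3531 / 1.008 = 0.3503 mol; O: 1.121 / 16.00 = 0.07006 mol
Divide by the smallest (0.07006 mol O): C 3.500, H 5.000, O 1.000
×2: C 7.00, H 10.00, O 2.00 → C7H10O2

C7H10O2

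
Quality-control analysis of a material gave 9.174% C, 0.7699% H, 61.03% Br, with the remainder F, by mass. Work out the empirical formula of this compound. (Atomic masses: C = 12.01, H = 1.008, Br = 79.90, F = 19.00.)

CHBrF2

Assume 100 g: 9.174 g C, 0.7699 g H, 61.03 g Br, 29.026 g F.
n(C) = 9.174/12.01 = 0.7639, n(H) = 0.7699/1.008 = 0.7638, n(Br) = 61.03/79.90 = 0.7638, n(F) = 29.026/19.00 = 1.528
Smallest is H at 0.7638 mol; normalising gives C 1.000, H 1.000, Br 1.000, F 2.000
Ratio ≈ 1:1:1:2, so the empirical formula is CHBrF2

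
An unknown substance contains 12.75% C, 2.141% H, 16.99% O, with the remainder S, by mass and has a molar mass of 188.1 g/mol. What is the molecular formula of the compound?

C2H4O2S4

Assume 100 g: 12.75 g C, 2.141 g H, 16.99 g O, 68.119 g S.
n(C) = 12.75/12.01 = 1.062, n(H) = 2.141/1.008 = 2.124, n(O) = 16.99/16.00 = 1.062, n(S) = 68.119/32.07 = 2.124
Ratios (÷ 1.062): C 1.000, H 2.001, O 1.000, S 2.001
→ CH2OS2
Empirical-formula mass = 94.17 g/mol
n = 188.1 / 94.17 = 2.00 ≈ 2
Molecular formula = (CH2OS2)×2 = C2H4O2S4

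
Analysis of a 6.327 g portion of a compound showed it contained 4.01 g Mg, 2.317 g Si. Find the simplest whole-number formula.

Mg: 4.01 g ÷ 24.31 g/mol = 0.165 mol
Si: 2.317 g ÷ 28.09 g/mol = 0.08248 mol
Divide by the smallest (0.08248 mol Si): Mg 2.000, Si 1.000
→ Mg2Si

Mg2Si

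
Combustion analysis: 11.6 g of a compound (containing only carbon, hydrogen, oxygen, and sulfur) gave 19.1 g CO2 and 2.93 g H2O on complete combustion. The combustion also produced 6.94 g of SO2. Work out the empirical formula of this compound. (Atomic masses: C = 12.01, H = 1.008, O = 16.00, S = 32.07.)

C8H6O3S2

mol C = 19.1 / 44.01 = 0.4340; mass C = 0.4340 × 12.01 = 5.212 g
mol H = 2 × (2.93 / 18.02) = 0.3252; mass H = 0.3252 × 1.008 = 0.3278 g
mol S = 6.94 / 64.07 = 0.1083; mass S = 3.474 g
mass O = 11.6 − (9.014) = 2.586 g → mol O = 0.1616
Divide by the smallest (0.1083 mol S): C 4.007, H 3.002, O 1.492, S 1.000
Multiply by 2: C 8.01, H 6.00, O 2.98, S 2.00 → C8H6O3S2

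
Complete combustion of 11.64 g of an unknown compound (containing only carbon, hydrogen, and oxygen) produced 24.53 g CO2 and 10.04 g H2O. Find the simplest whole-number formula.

C7H14O3

mol C = 24.53 / 44.01 = 0.5574; mass C = 0.5574 × 12.01 = 6.694 g
mol H = 2 × (10.04 / 18.02) = 1.114; mass H = 1.114 × 1.008 = 1.123 g
mass O = 11.64 − (7.817) = 3.823 g → mol O = 0.2389
Ratios (÷ 0.2389): C 2.333, H 4.664, O 1.000
Multiply by 3: C 7.00, H 13.99, O 3.00 → C7H14O3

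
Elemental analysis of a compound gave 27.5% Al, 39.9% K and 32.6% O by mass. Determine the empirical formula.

AlKO2

Assume 100 g: 27.5 g Al, 39.9 g K, 32.6 g O.
Moles — Al: 27.5 / 26.98 = 1.019 mol; K: 39.9 / 39.10 = 1.02 mol; O: 32.6 / 16.00 = 2.038 mol
Smallest is Al at 1.019 mol; normalising gives Al 1.000, K 1.001, O 1.999
≈ 1:1:2 → AlKO2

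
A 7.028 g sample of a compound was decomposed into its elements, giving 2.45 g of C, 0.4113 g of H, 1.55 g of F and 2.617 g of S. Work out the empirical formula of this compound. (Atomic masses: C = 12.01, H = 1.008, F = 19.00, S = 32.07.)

C5H10F2S2

C: 2.45 g ÷ 12.01 g/mol = 0.204 mol
H: 0.4113 g ÷ 1.008 g/mol = 0.408 mol
F: 1.55 g ÷ 19.00 g/mol = 0.08158 mol
S: 2.617 g ÷ 32.07 g/mol = 0.0816 mol
Smallest is F at 0.08158 mol; normalising gives C 2.501, H 5.002, F 1.000, S 1.000
×2: C 5.00, H 10.00, F 2.00, S 2.00 → C5H10F2S2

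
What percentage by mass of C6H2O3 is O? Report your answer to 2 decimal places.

Molar mass = 6(12.01) + 2(1.008) + 3(16.00) = 122.076 g/mol
Mass of O per mole = 3 × 16.00 = 48.000 g
% O = 48.000 / 122.076 × 100 = 39.32%

39.32%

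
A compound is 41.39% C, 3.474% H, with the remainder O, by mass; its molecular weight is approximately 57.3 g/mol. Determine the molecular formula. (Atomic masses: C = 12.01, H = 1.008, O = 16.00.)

C2H2O2

Assume 100 g: 41.39 g C, 3.474 g H, 55.136 g O.
Moles — C: 41.39 / 12.01 = 3.446 mol; H: 3.474 / 1.008 = 3.446 mol; O: 55.136 / 16.00 = 3.446 mol
Smallest is O at 3.446 mol; normalising gives C 1.000, H 1.000, O 1.000
≈ 1:1:1 → CHO
Empirical-formula mass = 29.02 g/mol
n = 57.3 / 29.02 = 1.97 ≈ 2
Molecular formula = (CHO)×2 = C2H2O2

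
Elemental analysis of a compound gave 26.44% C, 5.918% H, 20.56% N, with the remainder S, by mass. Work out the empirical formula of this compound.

Assume 100 g: 26.44 g C, 5.918 g H, 20.56 g N, 47.082 g S.
C: 26.44 g ÷ 12.01 g/mol = 2.201 mol
H: 5.918 g ÷ 1.008 g/mol = 5.871 mol
N: 20.56 g ÷ 14.01 g/mol = 1.468 mol
S: 47.082 g ÷ 32.07 g/mol = 1.468 mol
Smallest is N at 1.468 mol; normalising gives C 1.500, H 4.001, N 1.000, S 1.000
Scaling by 2: C 3.00, H 8.00, N 2.00, S 2.00 → C3H8N2S2

C3H8N2S2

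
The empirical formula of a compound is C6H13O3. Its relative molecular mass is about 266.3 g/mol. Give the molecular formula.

C12H26O6

Empirical-formula mass = 133.16 g/mol
n = 266.3 / 133.16 = 2.00 ≈ 2
Molecular formula = (C6H13O3)2 = C12H26O6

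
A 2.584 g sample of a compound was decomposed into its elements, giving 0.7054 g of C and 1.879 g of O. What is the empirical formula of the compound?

n(C) = 0.7054/12.01 = 0.05873, n(O) = 1.879/16.00 = 0.1174
Smallest is C at 0.05873 mol; normalising gives C 1.000, O 1.999
Ratio ≈ 1:2, so the empirical formula is CO2

CO2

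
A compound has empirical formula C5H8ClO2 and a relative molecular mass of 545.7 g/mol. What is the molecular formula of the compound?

Empirical-formula mass = 135.56 g/mol
n = 545.7 / 135.56 = 4.03 ≈ 4
Molecular formula = (C5H8ClO2)4 = C20H32Cl4O8

C20H32Cl4O8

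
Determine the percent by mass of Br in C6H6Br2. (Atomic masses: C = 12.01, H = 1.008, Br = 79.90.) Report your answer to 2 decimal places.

67.17%

Molar mass = 6(12.01) + 6(1.008) + 2(79.90) = 237.908 g/mol
Mass of Br per mole = 2 × 79.90 = 159.800 g
% Br = 159.800 / 237.908 × 100 = 67.17%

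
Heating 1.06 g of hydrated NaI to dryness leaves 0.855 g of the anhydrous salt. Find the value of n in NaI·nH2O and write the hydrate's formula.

NaI·2H2O

Mass of water lost = 1.06 − 0.855 = 0.205 g → 0.205 / 18.02 = 0.01138 mol H2O
Molar mass of NaI = 149.89 g/mol → mol NaI = 0.855 / 149.89 = 0.005704
n = 0.01138 / 0.005704 = 1.99 ≈ 2 → NaI·2H2O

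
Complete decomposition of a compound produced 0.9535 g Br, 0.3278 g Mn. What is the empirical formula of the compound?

Br: 0.9535 g ÷ 79.90 g/mol = 0.01193 mol
Mn: 0.3278 g ÷ 54.94 g/mol = 0.005967 mol
Smallest is Mn at 0.005967 mol; normalising gives Br 2.000, Mn 1.000
≈ 2:1 → Br2Mn

Br2Mn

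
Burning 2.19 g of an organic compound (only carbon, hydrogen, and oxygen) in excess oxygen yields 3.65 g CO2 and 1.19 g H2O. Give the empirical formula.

C5H8O4

mol C = 3.65 / 44.01 = 0.08294; mass C = 0.08294 × 12.01 = 0.9961 g
mol H = 2 × (1.19 / 18.02) = 0.1321; mass H = 0.1321 × 1.008 = 0.1331 g
mass O = 2.19 − (1.129) = 1.061 g → mol O = 0.06630
Divide by the smallest (0.0663 mol O): C 1.251, H 1.992, O 1.000
×4: C 5.00, H 7.97, O 4.00 → C5H8O4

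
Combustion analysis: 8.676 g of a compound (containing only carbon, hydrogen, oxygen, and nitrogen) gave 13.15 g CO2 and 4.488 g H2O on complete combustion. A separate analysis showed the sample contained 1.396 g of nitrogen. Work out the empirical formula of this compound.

C3H5NO2

mol C = 13.15 / 44.01 = 0.2988; mass C = 0.2988 × 12.01 = 3.589 g
mol H = 2 × (4.488 / 18.02) = 0.4981; mass H = 0.4981 × 1.008 = 0.5021 g
mol N = 1.396 / 14.01 = 0.09964
mass O = 8.676 − (5.487) = 3.189 g → mol O = 0.1993
Divide by the smallest (0.09964 mol N): C 2.999, H 4.999, N 1.000, O 2.000
Ratio ≈ 3:5:1:2, so the empirical formula is C3H5NO2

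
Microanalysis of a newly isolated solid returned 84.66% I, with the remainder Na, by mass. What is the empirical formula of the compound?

INa

Assume 100 g: 84.66 g I, 15.34 g Na.
I: 84.66 g ÷ 126.90 g/mol = 0.6671 mol
Na: 15.34 g ÷ 22.99 g/mol = 0.6672 mol
Divide by the smallest (0.6671 mol I): I 1.000, Na 1.000
Ratio ≈ 1:1, so the empirical formula is INa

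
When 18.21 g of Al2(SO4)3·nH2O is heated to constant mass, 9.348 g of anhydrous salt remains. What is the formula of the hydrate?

Al2(SO4)3·18H2O

Mass of water lost = 18.21 − 9.348 = 8.862 g → 8.862 / 18.02 = 0.4918 mol H2O
Molar mass of Al2(SO4)3 = 342.17 g/mol → mol Al2(SO4)3 = 9.348 / 342.17 = 0.02732
n = 0.4918 / 0.02732 = 18.00 ≈ 18 → Al2(SO4)3·18H2O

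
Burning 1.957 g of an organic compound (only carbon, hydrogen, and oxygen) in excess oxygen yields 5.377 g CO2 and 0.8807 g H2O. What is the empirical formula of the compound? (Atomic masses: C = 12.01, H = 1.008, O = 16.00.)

mol C = 5.377 / 44.01 = 0.1222; mass C = 0.1222 × 12.01 = 1.467 g
mol H = 2 × (0.8807 / 18.02) = 0.09775; mass H = 0.09775 × 1.008 = 0.09853 g
mass O = 1.957 − (1.566) = 0.3911 g → mol O = 0.02445
Ratios (÷ 0.02445): C 4.998, H 3.999, O 1.000
Ratio ≈ 5:4:1, so the empirical formula is C5H4O

C5H4O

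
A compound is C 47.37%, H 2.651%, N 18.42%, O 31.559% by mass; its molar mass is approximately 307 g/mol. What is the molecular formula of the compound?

C12H8N4O6

Assume 100 g: 47.37 g C, 2.651 g H, 18.42 g N, 31.559 g O.
C: 47.37 g ÷ 12.01 g/mol = 3.944 mol
H: 2.651 g ÷ 1.008 g/mol = 2.63 mol
N: 18.42 g ÷ 14.01 g/mol = 1.315 mol
O: 31.559 g ÷ 16.00 g/mol = 1.972 mol
Divide by the smallest (1.315 mol N): C 3.000, H 2.000, N 1.000, O 1.500
×2: C 6.00, H 4.00, N 2.00, O 3.00 → C6H4N2O3
Empirical-formula mass = 152.11 g/mol
n = 307 / 152.11 = 2.02 ≈ 2
Molecular formula = (C6H4N2O3)×2 = C12H8N4O6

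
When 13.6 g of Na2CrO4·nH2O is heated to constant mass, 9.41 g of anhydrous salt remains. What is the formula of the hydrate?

Na2CrO4·4H2O

Mass of water lost = 13.6 − 9.41 = 4.19 g → 4.19 / 18.02 = 0.2325 mol H2O
Molar mass of Na2CrO4 = 161.98 g/mol → mol Na2CrO4 = 9.41 / 161.98 = 0.05809
n = 0.2325 / 0.05809 = 4.00 ≈ 4 → Na2CrO4·4H2O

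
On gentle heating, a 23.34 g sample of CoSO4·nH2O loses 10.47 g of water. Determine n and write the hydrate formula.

Mass of anhydrous CoSO4 = 23.34 − 10.47 = 12.87 g
mol H2O = 10.47 / 18.02 = 0.581
Molar mass of CoSO4 = 155.00 g/mol → mol CoSO4 = 12.87 / 155.00 = 0.08303
n = 0.581 / 0.08303 = 7.00 ≈ 7 → CoSO4·7H2O

CoSO4·7H2O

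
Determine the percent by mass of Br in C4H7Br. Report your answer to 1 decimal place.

59.2%

Molar mass = 4(12.01) + 7(1.008) + 1(79.90) = 134.996 g/mol
Mass of Br per mole = 1 × 79.90 = 79.900 g
% Br = 79.900 / 134.996 × 100 = 59.2%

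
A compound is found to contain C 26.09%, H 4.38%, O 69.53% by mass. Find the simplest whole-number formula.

Assume 100 g: 26.09 g C, 4.38 g H, 69.53 g O.
Moles — C: 26.09 / 12.01 = 2.172 mol; H: 4.38 / 1.008 = 4.345 mol; O: 69.53 / 16.00 = 4.346 mol
Divide by the smallest (2.172 mol C): C 1.000, H 2.000, O 2.000
→ CH2O2

CH2O2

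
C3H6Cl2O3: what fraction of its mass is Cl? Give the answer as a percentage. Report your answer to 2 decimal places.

Molar mass = 3(12.01) + 6(1.008) + 2(35.45) + 3(16.00) = 160.978 g/mol
Mass of Cl per mole = 2 × 35.45 = 70.900 g
% Cl = 70.900 / 160.978 × 100 = 44.04%

44.04%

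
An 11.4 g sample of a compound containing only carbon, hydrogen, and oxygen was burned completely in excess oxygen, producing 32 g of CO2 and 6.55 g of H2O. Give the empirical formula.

mol C = 32 / 44.01 = 0.7271; mass C = 0.7271 × 12.01 = 8.733 g
mol H = 2 × (6.55 / 18.02) = 0.7270; mass H = 0.7270 × 1.008 = 0.7328 g
mass O = 11.4 − (9.465) = 1.935 g → mol O = 0.1209
Smallest is O at 0.1209 mol; normalising gives C 6.013, H 6.012, O 1.000
→ C6H6O

C6H6O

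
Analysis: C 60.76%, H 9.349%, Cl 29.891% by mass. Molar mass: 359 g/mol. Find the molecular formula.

Assume 100 g: 60.76 g C, 9.349 g H, 29.891 g Cl.
C: 60.76 g ÷ 12.01 g/mol = 5.059 mol
H: 9.349 g ÷ 1.008 g/mol = 9.275 mol
Cl: 29.891 g ÷ 35.45 g/mol = 0.8432 mol
Ratios (÷ 0.8432): C 6.000, H 11.000, Cl 1.000
≈ 6:11:1 → C6H11Cl
Empirical-formula mass = 118.60 g/mol
n = 359 / 118.60 = 3.03 ≈ 3
Molecular formula = (C6H11Cl)×3 = C18H33Cl3

C18H33Cl3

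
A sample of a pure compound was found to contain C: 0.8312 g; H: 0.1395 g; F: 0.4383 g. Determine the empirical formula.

n(C) = 0.8312/12.01 = 0.06921, n(H) = 0.1395/1.008 = 0.1384, n(F) = 0.4383/19.00 = 0.02307
Ratios (÷ 0.02307): C 3.000, H 5.999, F 1.000
→ C3H6F

C3H6F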